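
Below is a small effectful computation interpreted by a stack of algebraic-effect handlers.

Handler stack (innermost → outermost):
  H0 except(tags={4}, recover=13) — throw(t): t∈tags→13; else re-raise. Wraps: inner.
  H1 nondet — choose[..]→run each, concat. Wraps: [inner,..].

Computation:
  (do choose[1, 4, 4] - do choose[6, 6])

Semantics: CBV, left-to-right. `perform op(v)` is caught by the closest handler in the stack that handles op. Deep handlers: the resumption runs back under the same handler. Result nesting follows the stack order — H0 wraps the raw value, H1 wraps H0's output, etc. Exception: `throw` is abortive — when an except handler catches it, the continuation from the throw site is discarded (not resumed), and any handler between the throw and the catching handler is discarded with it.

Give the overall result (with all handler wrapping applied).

Answer: [-5, -5, -2, -2, -2, -2]

Step-by-step:
choose[1, 4, 4] @ H1
  branch[0] choose=1:
    choose[6, 6] @ H1
      branch[0] choose=6:
        H0 returns -5
        H1 returns [-5]
      branch[1] choose=6:
        H0 returns -5
        H1 returns [-5]
  branch[1] choose=4:
    choose[6, 6] @ H1
      branch[0] choose=6:
        H0 returns -2
        H1 returns [-2]
      branch[1] choose=6:
        H0 returns -2
        H1 returns [-2]
  branch[2] choose=4:
    choose[6, 6] @ H1
      branch[0] choose=6:
        H0 returns -2
        H1 returns [-2]
      branch[1] choose=6:
        H0 returns -2
        H1 returns [-2]
= [-5, -5, -2, -2, -2, -2]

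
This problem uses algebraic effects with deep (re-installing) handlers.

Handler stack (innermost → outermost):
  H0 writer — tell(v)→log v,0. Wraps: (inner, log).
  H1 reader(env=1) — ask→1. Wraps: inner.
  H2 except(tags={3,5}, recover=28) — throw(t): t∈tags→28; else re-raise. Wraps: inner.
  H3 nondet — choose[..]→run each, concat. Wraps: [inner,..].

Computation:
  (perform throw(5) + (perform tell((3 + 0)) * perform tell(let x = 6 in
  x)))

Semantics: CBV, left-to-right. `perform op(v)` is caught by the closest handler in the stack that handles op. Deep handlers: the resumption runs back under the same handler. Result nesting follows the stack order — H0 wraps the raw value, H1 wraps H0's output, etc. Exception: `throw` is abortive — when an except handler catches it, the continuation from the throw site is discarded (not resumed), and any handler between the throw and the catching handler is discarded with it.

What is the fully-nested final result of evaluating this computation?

Answer: [28]

Evaluation trace:
throw(5) @ H2 caught ⇒ 28
H3 returns [28]
= [28]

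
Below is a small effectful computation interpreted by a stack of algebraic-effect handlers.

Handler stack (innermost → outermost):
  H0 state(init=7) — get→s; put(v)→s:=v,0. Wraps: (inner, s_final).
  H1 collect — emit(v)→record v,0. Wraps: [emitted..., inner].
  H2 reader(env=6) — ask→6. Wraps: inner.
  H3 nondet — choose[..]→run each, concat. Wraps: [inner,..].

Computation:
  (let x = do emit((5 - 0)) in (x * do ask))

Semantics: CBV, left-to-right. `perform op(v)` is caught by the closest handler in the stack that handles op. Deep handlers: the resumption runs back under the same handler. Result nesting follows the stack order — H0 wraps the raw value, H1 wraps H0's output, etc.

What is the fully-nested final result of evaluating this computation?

Evaluation trace:
emit(5) @ H1 ⇒ out+=5
ask @ H2 ⇒ 6
H0 returns (0, 7)
H1 returns [5, (0, 7)]
H2 returns [5, (0, 7)]
H3 returns [[5, (0, 7)]]
= [[5, (0, 7)]]

Answer: [[5, (0, 7)]]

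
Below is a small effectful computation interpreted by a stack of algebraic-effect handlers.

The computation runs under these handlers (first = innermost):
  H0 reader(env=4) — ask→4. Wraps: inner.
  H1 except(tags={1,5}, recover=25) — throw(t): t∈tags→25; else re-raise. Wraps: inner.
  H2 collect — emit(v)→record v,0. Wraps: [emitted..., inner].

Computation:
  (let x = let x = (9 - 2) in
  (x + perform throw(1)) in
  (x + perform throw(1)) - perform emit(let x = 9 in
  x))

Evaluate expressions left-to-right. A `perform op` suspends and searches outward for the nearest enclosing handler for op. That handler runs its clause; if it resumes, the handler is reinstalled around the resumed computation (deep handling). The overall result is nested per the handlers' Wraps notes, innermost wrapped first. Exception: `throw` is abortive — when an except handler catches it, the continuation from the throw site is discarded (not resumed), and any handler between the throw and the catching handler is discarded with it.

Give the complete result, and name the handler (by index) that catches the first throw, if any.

Answer: [25] ; first throw caught by: H1

Working:
throw(1) @ H1 caught ⇒ 25
H2 returns [25]
= [25]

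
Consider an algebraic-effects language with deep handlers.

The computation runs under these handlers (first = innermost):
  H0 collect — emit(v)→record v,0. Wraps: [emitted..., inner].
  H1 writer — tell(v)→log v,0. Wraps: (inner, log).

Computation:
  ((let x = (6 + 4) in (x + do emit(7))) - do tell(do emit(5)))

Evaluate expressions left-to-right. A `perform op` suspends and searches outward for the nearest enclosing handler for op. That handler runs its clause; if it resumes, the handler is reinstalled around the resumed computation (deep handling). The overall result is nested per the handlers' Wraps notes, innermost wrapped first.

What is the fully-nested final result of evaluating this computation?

Evaluation trace:
emit(7) @ H0 ⇒ out+=7
emit(5) @ H0 ⇒ out+=5
tell(0) @ H1 ⇒ log+=0
H0 returns [7, 5, 10]
H1 returns ([7, 5, 10], (0))
= ([7, 5, 10], (0))

Answer: ([7, 5, 10], (0))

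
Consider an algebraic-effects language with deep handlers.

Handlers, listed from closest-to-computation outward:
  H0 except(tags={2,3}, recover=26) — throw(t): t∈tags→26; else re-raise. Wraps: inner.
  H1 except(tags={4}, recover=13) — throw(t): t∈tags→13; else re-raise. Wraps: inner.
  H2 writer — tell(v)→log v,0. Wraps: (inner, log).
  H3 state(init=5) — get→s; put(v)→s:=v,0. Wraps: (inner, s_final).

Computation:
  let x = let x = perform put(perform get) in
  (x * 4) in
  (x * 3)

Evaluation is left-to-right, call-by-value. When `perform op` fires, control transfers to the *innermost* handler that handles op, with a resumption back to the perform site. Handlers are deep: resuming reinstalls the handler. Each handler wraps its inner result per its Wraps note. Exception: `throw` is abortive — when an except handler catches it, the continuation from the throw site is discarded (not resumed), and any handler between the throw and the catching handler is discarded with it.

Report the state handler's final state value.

Answer: 5

Step-by-step:
get @ H3 ⇒ 5
put(5) @ H3 ⇒ s:=5
H0 returns 0
H1 returns 0
H2 returns (0, ())
H3 returns ((0, ()), 5)
= ((0, ()), 5)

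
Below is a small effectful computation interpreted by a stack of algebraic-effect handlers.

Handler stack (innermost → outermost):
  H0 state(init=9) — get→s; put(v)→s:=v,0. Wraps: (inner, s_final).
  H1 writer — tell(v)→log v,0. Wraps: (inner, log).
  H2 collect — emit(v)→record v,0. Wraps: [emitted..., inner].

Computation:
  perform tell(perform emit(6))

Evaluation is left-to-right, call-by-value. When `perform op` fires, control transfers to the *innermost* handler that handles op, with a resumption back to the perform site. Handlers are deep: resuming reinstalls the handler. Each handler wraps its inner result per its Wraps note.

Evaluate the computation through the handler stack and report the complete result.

Answer: [6, ((0, 9), (0))]

Step-by-step:
emit(6) @ H2 ⇒ out+=6
tell(0) @ H1 ⇒ log+=0
H0 returns (0, 9)
H1 returns ((0, 9), (0))
H2 returns [6, ((0, 9), (0))]
= [6, ((0, 9), (0))]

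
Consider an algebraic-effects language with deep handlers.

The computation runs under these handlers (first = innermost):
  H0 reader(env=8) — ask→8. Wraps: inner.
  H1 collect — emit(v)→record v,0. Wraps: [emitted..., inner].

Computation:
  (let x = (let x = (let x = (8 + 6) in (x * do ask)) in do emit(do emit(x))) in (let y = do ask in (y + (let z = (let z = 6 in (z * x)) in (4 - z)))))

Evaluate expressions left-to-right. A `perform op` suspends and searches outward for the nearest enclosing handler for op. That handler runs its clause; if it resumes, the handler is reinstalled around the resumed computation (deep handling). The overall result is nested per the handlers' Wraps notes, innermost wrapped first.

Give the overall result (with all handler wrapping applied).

Answer: [112, 0, 12]

Working:
ask @ H0 ⇒ 8
emit(112) @ H1 ⇒ out+=112
emit(0) @ H1 ⇒ out+=0
ask @ H0 ⇒ 8
H0 returns 12
H1 returns [112, 0, 12]
= [112, 0, 12]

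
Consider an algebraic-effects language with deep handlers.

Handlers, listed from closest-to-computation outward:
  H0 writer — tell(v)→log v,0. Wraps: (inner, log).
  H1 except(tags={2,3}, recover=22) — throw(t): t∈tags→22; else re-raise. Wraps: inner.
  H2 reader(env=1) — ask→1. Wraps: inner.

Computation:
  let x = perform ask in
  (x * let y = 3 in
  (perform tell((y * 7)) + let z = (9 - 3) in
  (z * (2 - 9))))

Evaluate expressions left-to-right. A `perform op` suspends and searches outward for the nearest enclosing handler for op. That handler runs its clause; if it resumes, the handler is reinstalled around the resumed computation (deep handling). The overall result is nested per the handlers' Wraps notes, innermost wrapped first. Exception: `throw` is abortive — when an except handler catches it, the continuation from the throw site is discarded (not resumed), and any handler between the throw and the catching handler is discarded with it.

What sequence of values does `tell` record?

Answer: (21)

Working:
ask @ H2 ⇒ 1
tell(21) @ H0 ⇒ log+=21
H0 returns (-42, (21))
H1 returns (-42, (21))
H2 returns (-42, (21))
= (-42, (21))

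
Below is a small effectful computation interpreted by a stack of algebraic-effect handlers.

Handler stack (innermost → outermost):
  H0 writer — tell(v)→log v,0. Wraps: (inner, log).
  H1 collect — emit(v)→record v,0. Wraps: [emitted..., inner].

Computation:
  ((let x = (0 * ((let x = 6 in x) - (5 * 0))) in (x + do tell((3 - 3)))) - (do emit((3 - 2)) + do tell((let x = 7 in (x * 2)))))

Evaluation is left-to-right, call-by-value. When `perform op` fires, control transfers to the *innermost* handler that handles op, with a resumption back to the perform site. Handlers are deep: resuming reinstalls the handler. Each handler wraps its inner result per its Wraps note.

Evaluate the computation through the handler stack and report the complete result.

Working:
tell(0) @ H0 ⇒ log+=0
emit(1) @ H1 ⇒ out+=1
tell(14) @ H0 ⇒ log+=14
H0 returns (0, (0, 14))
H1 returns [1, (0, (0, 14))]
= [1, (0, (0, 14))]

Answer: [1, (0, (0, 14))]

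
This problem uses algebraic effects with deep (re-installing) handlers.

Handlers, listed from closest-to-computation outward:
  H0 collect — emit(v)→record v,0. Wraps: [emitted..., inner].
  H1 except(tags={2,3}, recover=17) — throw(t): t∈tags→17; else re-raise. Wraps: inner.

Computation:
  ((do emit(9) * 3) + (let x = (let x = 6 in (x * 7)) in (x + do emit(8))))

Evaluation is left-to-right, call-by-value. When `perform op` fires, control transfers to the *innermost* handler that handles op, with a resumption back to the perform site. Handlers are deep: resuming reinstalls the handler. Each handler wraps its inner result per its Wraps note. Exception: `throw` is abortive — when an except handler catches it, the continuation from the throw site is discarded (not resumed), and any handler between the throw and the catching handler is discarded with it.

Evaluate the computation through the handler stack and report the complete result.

Answer: [9, 8, 42]

Working:
emit(9) @ H0 ⇒ out+=9
emit(8) @ H0 ⇒ out+=8
H0 returns [9, 8, 42]
H1 returns [9, 8, 42]
= [9, 8, 42]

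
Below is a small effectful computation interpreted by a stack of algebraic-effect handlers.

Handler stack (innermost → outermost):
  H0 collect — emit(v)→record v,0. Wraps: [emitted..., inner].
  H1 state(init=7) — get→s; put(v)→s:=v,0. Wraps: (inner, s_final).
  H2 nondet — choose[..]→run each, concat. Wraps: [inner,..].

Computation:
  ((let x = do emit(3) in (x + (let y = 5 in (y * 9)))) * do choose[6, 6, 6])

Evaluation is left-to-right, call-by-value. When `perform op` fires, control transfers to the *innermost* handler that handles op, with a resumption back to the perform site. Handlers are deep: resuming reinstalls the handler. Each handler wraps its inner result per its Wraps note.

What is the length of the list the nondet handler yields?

Step-by-step:
emit(3) @ H0 ⇒ out+=3
choose[6, 6, 6] @ H2
  branch[0] choose=6:
    H0 returns [3, 270]
    H1 returns ([3, 270], 7)
    H2 returns [([3, 270], 7)]
  branch[1] choose=6:
    H0 returns [3, 270]
    H1 returns ([3, 270], 7)
    H2 returns [([3, 270], 7)]
  branch[2] choose=6:
    H0 returns [3, 270]
    H1 returns ([3, 270], 7)
    H2 returns [([3, 270], 7)]
= [([3, 270], 7), ([3, 270], 7), ([3, 270], 7)]

Answer: 3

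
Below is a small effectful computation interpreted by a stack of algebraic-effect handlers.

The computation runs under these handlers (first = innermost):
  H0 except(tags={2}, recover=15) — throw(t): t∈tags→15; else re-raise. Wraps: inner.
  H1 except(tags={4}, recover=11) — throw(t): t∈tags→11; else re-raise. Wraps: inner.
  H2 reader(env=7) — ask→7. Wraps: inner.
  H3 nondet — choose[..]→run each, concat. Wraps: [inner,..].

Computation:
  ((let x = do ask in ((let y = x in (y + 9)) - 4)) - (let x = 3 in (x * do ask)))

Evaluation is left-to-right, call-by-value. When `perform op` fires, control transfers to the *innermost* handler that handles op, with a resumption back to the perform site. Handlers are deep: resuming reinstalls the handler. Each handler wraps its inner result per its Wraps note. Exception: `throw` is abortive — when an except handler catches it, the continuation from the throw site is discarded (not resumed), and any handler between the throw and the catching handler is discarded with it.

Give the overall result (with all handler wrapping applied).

Evaluation trace:
ask @ H2 ⇒ 7
ask @ H2 ⇒ 7
H0 returns -9
H1 returns -9
H2 returns -9
H3 returns [-9]
= [-9]

Answer: [-9]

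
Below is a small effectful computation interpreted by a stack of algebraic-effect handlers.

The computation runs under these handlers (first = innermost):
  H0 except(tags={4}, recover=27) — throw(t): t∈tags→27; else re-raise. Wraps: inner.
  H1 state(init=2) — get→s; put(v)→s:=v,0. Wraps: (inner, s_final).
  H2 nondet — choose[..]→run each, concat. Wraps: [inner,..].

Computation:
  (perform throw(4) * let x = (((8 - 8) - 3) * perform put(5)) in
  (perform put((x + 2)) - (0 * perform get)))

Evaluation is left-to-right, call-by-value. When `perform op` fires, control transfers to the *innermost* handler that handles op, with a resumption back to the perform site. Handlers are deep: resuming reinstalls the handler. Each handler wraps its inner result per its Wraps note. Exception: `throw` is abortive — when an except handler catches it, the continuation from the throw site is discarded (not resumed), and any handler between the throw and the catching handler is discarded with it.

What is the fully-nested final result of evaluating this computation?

Step-by-step:
throw(4) @ H0 caught ⇒ 27
H1 returns (27, 2)
H2 returns [(27, 2)]
= [(27, 2)]

Answer: [(27, 2)]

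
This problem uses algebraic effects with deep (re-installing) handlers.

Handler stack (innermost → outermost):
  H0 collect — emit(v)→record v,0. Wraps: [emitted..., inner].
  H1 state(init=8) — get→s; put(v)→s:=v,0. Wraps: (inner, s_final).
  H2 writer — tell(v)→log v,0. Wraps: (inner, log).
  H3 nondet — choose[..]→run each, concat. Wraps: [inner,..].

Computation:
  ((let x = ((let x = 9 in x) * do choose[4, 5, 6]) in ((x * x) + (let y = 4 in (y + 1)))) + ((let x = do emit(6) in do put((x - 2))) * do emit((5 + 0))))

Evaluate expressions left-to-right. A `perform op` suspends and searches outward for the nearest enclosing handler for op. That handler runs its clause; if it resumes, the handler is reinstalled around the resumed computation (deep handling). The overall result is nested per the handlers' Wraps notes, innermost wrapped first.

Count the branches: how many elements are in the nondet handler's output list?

Answer: 3

Evaluation trace:
choose[4, 5, 6] @ H3
  branch[0] choose=4:
    emit(6) @ H0 ⇒ out+=6
    put(-2) @ H1 ⇒ s:=-2
    emit(5) @ H0 ⇒ out+=5
    H0 returns [6, 5, 1301]
    H1 returns ([6, 5, 1301], -2)
    H2 returns (([6, 5, 1301], -2), ())
    H3 returns [(([6, 5, 1301], -2), ())]
  branch[1] choose=5:
    emit(6) @ H0 ⇒ out+=6
    put(-2) @ H1 ⇒ s:=-2
    emit(5) @ H0 ⇒ out+=5
    H0 returns [6, 5, 2030]
    H1 returns ([6, 5, 2030], -2)
    H2 returns (([6, 5, 2030], -2), ())
    H3 returns [(([6, 5, 2030], -2), ())]
  branch[2] choose=6:
    emit(6) @ H0 ⇒ out+=6
    put(-2) @ H1 ⇒ s:=-2
    emit(5) @ H0 ⇒ out+=5
    H0 returns [6, 5, 2921]
    H1 returns ([6, 5, 2921], -2)
    H2 returns (([6, 5, 2921], -2), ())
    H3 returns [(([6, 5, 2921], -2), ())]
= [(([6, 5, 1301], -2), ()), (([6, 5, 2030], -2), ()), (([6, 5, 2921], -2), ())]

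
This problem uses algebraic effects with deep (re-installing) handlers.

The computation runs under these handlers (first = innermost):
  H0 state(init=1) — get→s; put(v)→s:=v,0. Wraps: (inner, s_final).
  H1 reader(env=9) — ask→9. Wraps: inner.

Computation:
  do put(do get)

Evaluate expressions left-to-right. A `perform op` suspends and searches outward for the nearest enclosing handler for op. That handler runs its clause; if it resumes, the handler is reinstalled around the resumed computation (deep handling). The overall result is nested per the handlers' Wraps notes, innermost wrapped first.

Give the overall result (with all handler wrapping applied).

Working:
get @ H0 ⇒ 1
put(1) @ H0 ⇒ s:=1
H0 returns (0, 1)
H1 returns (0, 1)
= (0, 1)

Answer: (0, 1)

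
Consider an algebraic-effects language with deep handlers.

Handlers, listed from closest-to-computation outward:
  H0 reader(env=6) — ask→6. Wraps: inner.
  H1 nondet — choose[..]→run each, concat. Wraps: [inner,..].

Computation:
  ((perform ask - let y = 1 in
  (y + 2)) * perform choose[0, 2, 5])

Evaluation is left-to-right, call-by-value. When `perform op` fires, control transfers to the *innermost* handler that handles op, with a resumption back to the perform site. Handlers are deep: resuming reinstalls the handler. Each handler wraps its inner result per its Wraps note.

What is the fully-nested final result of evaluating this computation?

Step-by-step:
ask @ H0 ⇒ 6
choose[0, 2, 5] @ H1
  branch[0] choose=0:
    H0 returns 0
    H1 returns [0]
  branch[1] choose=2:
    H0 returns 6
    H1 returns [6]
  branch[2] choose=5:
    H0 returns 15
    H1 returns [15]
= [0, 6, 15]

Answer: [0, 6, 15]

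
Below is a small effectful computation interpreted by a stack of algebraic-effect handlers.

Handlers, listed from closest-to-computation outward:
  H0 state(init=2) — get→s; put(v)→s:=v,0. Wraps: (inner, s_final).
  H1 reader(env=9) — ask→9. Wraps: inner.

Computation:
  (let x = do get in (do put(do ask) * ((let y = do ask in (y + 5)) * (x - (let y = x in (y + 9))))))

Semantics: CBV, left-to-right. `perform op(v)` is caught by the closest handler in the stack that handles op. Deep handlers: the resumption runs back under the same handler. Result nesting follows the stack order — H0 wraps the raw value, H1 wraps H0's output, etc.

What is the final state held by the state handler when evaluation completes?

Answer: 9

Working:
get @ H0 ⇒ 2
ask @ H1 ⇒ 9
put(9) @ H0 ⇒ s:=9
ask @ H1 ⇒ 9
H0 returns (0, 9)
H1 returns (0, 9)
= (0, 9)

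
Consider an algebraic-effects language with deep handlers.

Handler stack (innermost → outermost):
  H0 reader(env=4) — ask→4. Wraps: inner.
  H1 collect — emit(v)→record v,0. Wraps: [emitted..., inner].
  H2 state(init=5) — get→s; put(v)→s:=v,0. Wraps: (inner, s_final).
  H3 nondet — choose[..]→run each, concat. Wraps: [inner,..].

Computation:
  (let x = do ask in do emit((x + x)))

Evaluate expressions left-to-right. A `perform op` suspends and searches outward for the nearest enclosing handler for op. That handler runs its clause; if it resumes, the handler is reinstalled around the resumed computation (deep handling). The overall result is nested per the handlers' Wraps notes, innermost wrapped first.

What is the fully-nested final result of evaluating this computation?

Answer: [([8, 0], 5)]

Step-by-step:
ask @ H0 ⇒ 4
emit(8) @ H1 ⇒ out+=8
H0 returns 0
H1 returns [8, 0]
H2 returns ([8, 0], 5)
H3 returns [([8, 0], 5)]
= [([8, 0], 5)]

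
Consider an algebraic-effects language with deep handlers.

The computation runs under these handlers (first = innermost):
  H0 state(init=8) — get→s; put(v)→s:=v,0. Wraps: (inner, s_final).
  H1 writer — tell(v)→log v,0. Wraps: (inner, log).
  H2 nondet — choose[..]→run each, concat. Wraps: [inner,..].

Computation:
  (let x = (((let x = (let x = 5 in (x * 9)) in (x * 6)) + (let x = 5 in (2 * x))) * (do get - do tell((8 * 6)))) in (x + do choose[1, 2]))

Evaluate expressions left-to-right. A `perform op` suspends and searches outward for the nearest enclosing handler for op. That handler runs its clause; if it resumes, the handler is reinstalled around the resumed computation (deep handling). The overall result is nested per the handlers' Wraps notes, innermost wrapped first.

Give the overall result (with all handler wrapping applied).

Answer: [((2241, 8), (48)), ((2242, 8), (48))]

Working:
get @ H0 ⇒ 8
tell(48) @ H1 ⇒ log+=48
choose[1, 2] @ H2
  branch[0] choose=1:
    H0 returns (2241, 8)
    H1 returns ((2241, 8), (48))
    H2 returns [((2241, 8), (48))]
  branch[1] choose=2:
    H0 returns (2242, 8)
    H1 returns ((2242, 8), (48))
    H2 returns [((2242, 8), (48))]
= [((2241, 8), (48)), ((2242, 8), (48))]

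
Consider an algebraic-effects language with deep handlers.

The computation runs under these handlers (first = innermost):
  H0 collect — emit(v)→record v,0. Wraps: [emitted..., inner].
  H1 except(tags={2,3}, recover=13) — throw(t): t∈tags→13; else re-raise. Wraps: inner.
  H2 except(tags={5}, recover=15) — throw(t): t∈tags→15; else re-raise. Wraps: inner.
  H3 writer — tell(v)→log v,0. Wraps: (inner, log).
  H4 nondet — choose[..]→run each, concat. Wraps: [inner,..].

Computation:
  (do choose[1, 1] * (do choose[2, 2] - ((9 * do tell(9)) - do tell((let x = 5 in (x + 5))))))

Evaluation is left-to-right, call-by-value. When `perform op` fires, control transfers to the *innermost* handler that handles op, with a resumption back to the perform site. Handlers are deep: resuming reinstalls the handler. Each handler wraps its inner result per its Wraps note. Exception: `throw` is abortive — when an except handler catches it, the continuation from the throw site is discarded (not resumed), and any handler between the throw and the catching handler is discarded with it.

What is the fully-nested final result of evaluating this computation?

Evaluation trace:
choose[1, 1] @ H4
  branch[0] choose=1:
    choose[2, 2] @ H4
      branch[0] choose=2:
        tell(9) @ H3 ⇒ log+=9
        tell(10) @ H3 ⇒ log+=10
        H0 returns [2]
        H1 returns [2]
        H2 returns [2]
        H3 returns ([2], (9, 10))
        H4 returns [([2], (9, 10))]
      branch[1] choose=2:
        tell(9) @ H3 ⇒ log+=9
        tell(10) @ H3 ⇒ log+=10
        H0 returns [2]
        H1 returns [2]
        H2 returns [2]
        H3 returns ([2], (9, 10))
        H4 returns [([2], (9, 10))]
  branch[1] choose=1:
    choose[2, 2] @ H4
      branch[0] choose=2:
        tell(9) @ H3 ⇒ log+=9
        tell(10) @ H3 ⇒ log+=10
        H0 returns [2]
        H1 returns [2]
        H2 returns [2]
        H3 returns ([2], (9, 10))
        H4 returns [([2], (9, 10))]
      branch[1] choose=2:
        tell(9) @ H3 ⇒ log+=9
        tell(10) @ H3 ⇒ log+=10
        H0 returns [2]
        H1 returns [2]
        H2 returns [2]
        H3 returns ([2], (9, 10))
        H4 returns [([2], (9, 10))]
= [([2], (9, 10)), ([2], (9, 10)), ([2], (9, 10)), ([2], (9, 10))]

Answer: [([2], (9, 10)), ([2], (9, 10)), ([2], (9, 10)), ([2], (9, 10))]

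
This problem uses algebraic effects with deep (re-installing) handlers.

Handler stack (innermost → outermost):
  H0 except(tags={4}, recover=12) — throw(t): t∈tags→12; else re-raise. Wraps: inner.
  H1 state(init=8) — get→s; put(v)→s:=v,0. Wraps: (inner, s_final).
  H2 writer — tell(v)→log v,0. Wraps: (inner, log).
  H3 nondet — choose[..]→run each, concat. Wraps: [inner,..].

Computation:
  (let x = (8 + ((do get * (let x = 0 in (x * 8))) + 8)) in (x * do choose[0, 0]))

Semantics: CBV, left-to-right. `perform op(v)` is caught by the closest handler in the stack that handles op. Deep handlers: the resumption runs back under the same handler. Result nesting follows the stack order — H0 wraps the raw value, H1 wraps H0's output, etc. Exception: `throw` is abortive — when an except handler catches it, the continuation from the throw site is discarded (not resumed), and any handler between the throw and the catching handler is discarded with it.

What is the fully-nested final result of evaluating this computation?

Evaluation trace:
get @ H1 ⇒ 8
choose[0, 0] @ H3
  branch[0] choose=0:
    H0 returns 0
    H1 returns (0, 8)
    H2 returns ((0, 8), ())
    H3 returns [((0, 8), ())]
  branch[1] choose=0:
    H0 returns 0
    H1 returns (0, 8)
    H2 returns ((0, 8), ())
    H3 returns [((0, 8), ())]
= [((0, 8), ()), ((0, 8), ())]

Answer: [((0, 8), ()), ((0, 8), ())]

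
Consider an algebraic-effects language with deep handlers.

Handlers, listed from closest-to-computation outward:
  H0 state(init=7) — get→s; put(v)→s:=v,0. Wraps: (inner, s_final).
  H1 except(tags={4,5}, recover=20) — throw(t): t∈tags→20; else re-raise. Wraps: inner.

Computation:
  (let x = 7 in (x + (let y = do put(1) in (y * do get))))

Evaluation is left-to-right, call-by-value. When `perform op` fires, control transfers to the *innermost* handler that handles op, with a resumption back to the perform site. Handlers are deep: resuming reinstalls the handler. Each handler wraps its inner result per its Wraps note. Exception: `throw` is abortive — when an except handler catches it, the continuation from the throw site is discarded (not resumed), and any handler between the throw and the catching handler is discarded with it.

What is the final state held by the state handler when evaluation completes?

Answer: 1

Step-by-step:
put(1) @ H0 ⇒ s:=1
get @ H0 ⇒ 1
H0 returns (7, 1)
H1 returns (7, 1)
= (7, 1)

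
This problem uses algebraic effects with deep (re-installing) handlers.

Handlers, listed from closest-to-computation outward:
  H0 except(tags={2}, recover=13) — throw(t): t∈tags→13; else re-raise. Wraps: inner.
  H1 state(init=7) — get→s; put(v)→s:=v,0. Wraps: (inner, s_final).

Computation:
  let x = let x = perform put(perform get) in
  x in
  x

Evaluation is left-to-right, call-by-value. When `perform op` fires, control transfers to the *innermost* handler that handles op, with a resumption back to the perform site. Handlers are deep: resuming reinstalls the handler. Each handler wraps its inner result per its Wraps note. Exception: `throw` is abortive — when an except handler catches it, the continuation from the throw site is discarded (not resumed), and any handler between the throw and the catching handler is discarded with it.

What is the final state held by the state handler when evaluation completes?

Evaluation trace:
get @ H1 ⇒ 7
put(7) @ H1 ⇒ s:=7
H0 returns 0
H1 returns (0, 7)
= (0, 7)

Answer: 7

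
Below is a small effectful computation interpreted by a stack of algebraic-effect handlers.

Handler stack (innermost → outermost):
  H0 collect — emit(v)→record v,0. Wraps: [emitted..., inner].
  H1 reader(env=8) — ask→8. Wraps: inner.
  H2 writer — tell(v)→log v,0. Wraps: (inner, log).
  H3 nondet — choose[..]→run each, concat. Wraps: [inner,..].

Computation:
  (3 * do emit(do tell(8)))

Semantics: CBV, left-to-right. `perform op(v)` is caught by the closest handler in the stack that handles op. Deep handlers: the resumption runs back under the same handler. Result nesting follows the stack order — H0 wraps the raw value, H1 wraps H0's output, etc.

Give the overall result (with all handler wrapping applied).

Step-by-step:
tell(8) @ H2 ⇒ log+=8
emit(0) @ H0 ⇒ out+=0
H0 returns [0, 0]
H1 returns [0, 0]
H2 returns ([0, 0], (8))
H3 returns [([0, 0], (8))]
= [([0, 0], (8))]

Answer: [([0, 0], (8))]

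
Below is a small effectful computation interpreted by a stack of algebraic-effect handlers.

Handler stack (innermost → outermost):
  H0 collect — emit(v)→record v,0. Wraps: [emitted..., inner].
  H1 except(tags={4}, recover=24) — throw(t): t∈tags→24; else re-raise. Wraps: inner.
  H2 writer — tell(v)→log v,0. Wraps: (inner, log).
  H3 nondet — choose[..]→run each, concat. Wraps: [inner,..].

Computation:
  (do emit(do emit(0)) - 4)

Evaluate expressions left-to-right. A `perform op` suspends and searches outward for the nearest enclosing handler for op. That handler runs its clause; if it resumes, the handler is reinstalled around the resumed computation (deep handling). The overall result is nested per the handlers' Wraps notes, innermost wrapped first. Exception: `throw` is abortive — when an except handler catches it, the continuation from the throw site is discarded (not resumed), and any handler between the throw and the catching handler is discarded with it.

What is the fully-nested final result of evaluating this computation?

Answer: [([0, 0, -4], ())]

Step-by-step:
emit(0) @ H0 ⇒ out+=0
emit(0) @ H0 ⇒ out+=0
H0 returns [0, 0, -4]
H1 returns [0, 0, -4]
H2 returns ([0, 0, -4], ())
H3 returns [([0, 0, -4], ())]
= [([0, 0, -4], ())]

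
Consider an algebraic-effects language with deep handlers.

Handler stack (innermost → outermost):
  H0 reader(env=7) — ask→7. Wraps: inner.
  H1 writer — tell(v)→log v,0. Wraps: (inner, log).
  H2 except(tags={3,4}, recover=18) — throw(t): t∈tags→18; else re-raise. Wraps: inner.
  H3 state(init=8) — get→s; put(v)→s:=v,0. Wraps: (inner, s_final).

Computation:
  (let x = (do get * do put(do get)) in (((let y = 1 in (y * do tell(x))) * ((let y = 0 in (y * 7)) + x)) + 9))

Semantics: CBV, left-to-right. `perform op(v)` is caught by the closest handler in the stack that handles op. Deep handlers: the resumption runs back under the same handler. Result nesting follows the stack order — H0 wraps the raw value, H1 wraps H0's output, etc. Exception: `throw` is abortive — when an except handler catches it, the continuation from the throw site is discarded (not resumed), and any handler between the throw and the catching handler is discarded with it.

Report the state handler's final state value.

Answer: 8

Working:
get @ H3 ⇒ 8
get @ H3 ⇒ 8
put(8) @ H3 ⇒ s:=8
tell(0) @ H1 ⇒ log+=0
H0 returns 9
H1 returns (9, (0))
H2 returns (9, (0))
H3 returns ((9, (0)), 8)
= ((9, (0)), 8)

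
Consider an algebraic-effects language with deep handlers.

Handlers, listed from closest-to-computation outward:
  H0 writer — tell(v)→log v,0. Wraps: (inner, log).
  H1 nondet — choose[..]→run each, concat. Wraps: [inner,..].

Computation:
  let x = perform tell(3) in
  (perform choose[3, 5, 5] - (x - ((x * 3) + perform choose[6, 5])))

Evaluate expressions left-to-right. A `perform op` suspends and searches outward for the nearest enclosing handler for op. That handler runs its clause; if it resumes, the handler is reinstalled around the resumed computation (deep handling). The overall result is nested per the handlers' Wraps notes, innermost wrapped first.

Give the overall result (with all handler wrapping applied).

Step-by-step:
tell(3) @ H0 ⇒ log+=3
choose[3, 5, 5] @ H1
  branch[0] choose=3:
    choose[6, 5] @ H1
      branch[0] choose=6:
        H0 returns (9, (3))
        H1 returns [(9, (3))]
      branch[1] choose=5:
        H0 returns (8, (3))
        H1 returns [(8, (3))]
  branch[1] choose=5:
    choose[6, 5] @ H1
      branch[0] choose=6:
        H0 returns (11, (3))
        H1 returns [(11, (3))]
      branch[1] choose=5:
        H0 returns (10, (3))
        H1 returns [(10, (3))]
  branch[2] choose=5:
    choose[6, 5] @ H1
      branch[0] choose=6:
        H0 returns (11, (3))
        H1 returns [(11, (3))]
      branch[1] choose=5:
        H0 returns (10, (3))
        H1 returns [(10, (3))]
= [(9, (3)), (8, (3)), (11, (3)), (10, (3)), (11, (3)), (10, (3))]

Answer: [(9, (3)), (8, (3)), (11, (3)), (10, (3)), (11, (3)), (10, (3))]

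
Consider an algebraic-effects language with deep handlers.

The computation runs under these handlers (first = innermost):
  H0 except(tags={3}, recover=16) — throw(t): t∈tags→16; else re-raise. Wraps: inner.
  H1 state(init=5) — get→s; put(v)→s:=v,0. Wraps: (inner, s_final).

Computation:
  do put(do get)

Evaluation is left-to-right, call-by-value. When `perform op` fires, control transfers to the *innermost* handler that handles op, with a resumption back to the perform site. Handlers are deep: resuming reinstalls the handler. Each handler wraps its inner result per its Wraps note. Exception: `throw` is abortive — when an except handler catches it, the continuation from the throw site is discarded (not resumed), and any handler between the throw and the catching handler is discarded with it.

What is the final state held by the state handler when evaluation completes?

Answer: 5

Step-by-step:
get @ H1 ⇒ 5
put(5) @ H1 ⇒ s:=5
H0 returns 0
H1 returns (0, 5)
= (0, 5)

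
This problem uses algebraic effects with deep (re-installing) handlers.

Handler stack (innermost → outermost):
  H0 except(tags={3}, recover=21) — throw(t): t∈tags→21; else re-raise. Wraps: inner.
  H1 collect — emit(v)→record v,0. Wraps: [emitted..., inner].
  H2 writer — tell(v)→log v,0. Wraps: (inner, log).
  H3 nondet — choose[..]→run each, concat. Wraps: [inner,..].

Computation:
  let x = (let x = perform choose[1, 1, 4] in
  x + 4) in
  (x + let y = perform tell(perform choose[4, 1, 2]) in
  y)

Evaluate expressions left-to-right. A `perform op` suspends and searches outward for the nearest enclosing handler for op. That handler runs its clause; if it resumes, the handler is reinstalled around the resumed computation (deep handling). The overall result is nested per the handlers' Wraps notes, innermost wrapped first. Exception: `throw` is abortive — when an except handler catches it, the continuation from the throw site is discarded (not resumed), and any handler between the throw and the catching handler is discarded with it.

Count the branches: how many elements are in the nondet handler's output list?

Working:
choose[1, 1, 4] @ H3
  branch[0] choose=1:
    choose[4, 1, 2] @ H3
      branch[0] choose=4:
        tell(4) @ H2 ⇒ log+=4
        H0 returns 5
        H1 returns [5]
        H2 returns ([5], (4))
        H3 returns [([5], (4))]
      branch[1] choose=1:
        tell(1) @ H2 ⇒ log+=1
        H0 returns 5
        H1 returns [5]
        H2 returns ([5], (1))
        H3 returns [([5], (1))]
      branch[2] choose=2:
        tell(2) @ H2 ⇒ log+=2
        H0 returns 5
        H1 returns [5]
        H2 returns ([5], (2))
        H3 returns [([5], (2))]
  branch[1] choose=1:
    choose[4, 1, 2] @ H3
      branch[0] choose=4:
        tell(4) @ H2 ⇒ log+=4
        H0 returns 5
        H1 returns [5]
        H2 returns ([5], (4))
        H3 returns [([5], (4))]
      branch[1] choose=1:
        tell(1) @ H2 ⇒ log+=1
        H0 returns 5
        H1 returns [5]
        H2 returns ([5], (1))
        H3 returns [([5], (1))]
      branch[2] choose=2:
        tell(2) @ H2 ⇒ log+=2
        H0 returns 5
        H1 returns [5]
        H2 returns ([5], (2))
        H3 returns [([5], (2))]
  branch[2] choose=4:
    choose[4, 1, 2] @ H3
      branch[0] choose=4:
        tell(4) @ H2 ⇒ log+=4
        H0 returns 8
        H1 returns [8]
        H2 returns ([8], (4))
        H3 returns [([8], (4))]
      branch[1] choose=1:
        tell(1) @ H2 ⇒ log+=1
        H0 returns 8
        H1 returns [8]
        H2 returns ([8], (1))
        H3 returns [([8], (1))]
      branch[2] choose=2:
        tell(2) @ H2 ⇒ log+=2
        H0 returns 8
        H1 returns [8]
        H2 returns ([8], (2))
        H3 returns [([8], (2))]
= [([5], (4)), ([5], (1)), ([5], (2)), ([5], (4)), ([5], (1)), ([5], (2)), ([8], (4)), ([8], (1)), ([8], (2))]

Answer: 9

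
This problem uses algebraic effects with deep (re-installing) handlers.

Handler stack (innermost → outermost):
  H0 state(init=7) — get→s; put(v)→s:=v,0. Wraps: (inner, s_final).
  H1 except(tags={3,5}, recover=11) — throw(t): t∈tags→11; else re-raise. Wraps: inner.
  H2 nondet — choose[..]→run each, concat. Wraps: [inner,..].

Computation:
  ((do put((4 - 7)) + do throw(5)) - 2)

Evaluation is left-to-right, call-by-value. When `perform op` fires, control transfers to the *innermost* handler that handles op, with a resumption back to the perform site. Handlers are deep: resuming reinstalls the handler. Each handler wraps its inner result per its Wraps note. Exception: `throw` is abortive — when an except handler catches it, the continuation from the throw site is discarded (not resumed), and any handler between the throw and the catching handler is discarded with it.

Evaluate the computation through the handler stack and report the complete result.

Evaluation trace:
put(-3) @ H0 ⇒ s:=-3
throw(5) @ H1 caught ⇒ 11
H2 returns [11]
= [11]

Answer: [11]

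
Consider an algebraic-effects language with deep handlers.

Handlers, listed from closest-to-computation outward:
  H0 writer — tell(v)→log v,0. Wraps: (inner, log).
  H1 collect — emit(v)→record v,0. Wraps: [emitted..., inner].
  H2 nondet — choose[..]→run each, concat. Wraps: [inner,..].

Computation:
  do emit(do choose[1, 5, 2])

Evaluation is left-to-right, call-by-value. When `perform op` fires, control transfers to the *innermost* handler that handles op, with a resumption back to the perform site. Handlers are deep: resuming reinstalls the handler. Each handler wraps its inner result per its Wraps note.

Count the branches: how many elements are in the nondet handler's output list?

Evaluation trace:
choose[1, 5, 2] @ H2
  branch[0] choose=1:
    emit(1) @ H1 ⇒ out+=1
    H0 returns (0, ())
    H1 returns [1, (0, ())]
    H2 returns [[1, (0, ())]]
  branch[1] choose=5:
    emit(5) @ H1 ⇒ out+=5
    H0 returns (0, ())
    H1 returns [5, (0, ())]
    H2 returns [[5, (0, ())]]
  branch[2] choose=2:
    emit(2) @ H1 ⇒ out+=2
    H0 returns (0, ())
    H1 returns [2, (0, ())]
    H2 returns [[2, (0, ())]]
= [[1, (0, ())], [5, (0, ())], [2, (0, ())]]

Answer: 3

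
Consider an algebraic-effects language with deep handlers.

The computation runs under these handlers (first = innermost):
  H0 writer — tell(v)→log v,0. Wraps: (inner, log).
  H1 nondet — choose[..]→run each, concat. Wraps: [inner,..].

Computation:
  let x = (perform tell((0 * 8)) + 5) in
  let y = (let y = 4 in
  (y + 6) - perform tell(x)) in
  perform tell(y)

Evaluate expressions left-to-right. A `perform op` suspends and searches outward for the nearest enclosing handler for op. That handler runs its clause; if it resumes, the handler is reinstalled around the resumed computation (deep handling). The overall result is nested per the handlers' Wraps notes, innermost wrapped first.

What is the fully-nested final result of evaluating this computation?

Evaluation trace:
tell(0) @ H0 ⇒ log+=0
tell(5) @ H0 ⇒ log+=5
tell(10) @ H0 ⇒ log+=10
H0 returns (0, (0, 5, 10))
H1 returns [(0, (0, 5, 10))]
= [(0, (0, 5, 10))]

Answer: [(0, (0, 5, 10))]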